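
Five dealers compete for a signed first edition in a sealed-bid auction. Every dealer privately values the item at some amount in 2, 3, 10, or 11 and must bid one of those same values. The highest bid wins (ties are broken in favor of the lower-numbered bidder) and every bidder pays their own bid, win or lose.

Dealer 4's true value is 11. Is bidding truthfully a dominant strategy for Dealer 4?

No

Consider the case where Dealer 1 bids 2, Dealer 2 bids 2, Dealer 3 bids 2 and Dealer 5 bids 2.
Truthful bid 11: wins, pays 11, utility 11 - 11 = 0.
Bid 3 instead: wins, pays 3, utility 11 - 3 = 8.
Since 8 > 0, bidding 3 is strictly better here, so truthful bidding is not dominant.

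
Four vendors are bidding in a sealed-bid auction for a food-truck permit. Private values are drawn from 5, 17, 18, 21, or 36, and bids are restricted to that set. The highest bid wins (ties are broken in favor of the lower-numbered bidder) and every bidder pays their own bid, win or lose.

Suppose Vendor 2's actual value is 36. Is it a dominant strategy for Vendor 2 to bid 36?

Consider the case where Vendor 1 bids 5, Vendor 3 bids 5 and Vendor 4 bids 5.
Truthful bid 36: wins, pays 36, utility 36 - 36 = 0.
Bid 17 instead: wins, pays 17, utility 36 - 17 = 19.
Since 19 > 0, bidding 17 is strictly better here, so truthful bidding is not dominant.

No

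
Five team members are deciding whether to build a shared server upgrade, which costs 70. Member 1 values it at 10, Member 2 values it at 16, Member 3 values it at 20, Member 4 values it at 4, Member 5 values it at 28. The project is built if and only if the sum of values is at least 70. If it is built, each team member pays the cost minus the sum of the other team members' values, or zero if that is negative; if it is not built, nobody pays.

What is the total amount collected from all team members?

42

Total value 78 ≥ cost 70, so it is built.
Member 1: others sum to 68; max(0, 70 - 68) = 2.
Member 2: others sum to 62; max(0, 70 - 62) = 8.
Member 3: others sum to 58; max(0, 70 - 58) = 12.
Member 4: others sum to 74; max(0, 70 - 74) = 0.
Member 5: others sum to 50; max(0, 70 - 50) = 20.
Total collected = 2 + 8 + 12 + 0 + 20 = 42.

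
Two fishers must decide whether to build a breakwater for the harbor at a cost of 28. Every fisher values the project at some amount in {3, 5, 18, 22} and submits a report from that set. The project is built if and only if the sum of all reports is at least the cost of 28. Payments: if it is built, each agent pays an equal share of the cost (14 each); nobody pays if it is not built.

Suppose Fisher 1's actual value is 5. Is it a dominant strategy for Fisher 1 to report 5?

Check each profile of the others' reports and compare truth against every alternative report.
Others report (3): truth gives 0, best alternative gives 0.
Others report (5): truth gives 0, best alternative gives 0.
Others report (18): truth gives 0, best alternative gives 0.
Others report (22): truth gives 0, best alternative gives 0.
In every case the truthful report is at least as good as any alternative, so it is a dominant strategy.

Yes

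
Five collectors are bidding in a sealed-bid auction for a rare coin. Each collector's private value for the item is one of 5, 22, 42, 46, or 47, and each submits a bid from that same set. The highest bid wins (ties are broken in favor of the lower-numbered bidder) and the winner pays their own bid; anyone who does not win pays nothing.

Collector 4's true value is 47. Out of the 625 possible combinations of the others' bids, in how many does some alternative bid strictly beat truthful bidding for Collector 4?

Others bid (5, 5, 5, 5): truth gives 0; bid 22 gives 25 > 0. Violating.
Others bid (5, 5, 5, 22): truth gives 0; bid 22 gives 25 > 0. Violating.
Others bid (5, 5, 5, 42): truth gives 0; bid 42 gives 5 > 0. Violating.
Others bid (5, 5, 5, 46): truth gives 0; bid 46 gives 1 > 0. Violating.
Others bid (5, 5, 5, 47): truth gives 0; no alternative beats it.
Others bid (5, 5, 22, 47): truth gives 0; no alternative beats it.
(Checking all 625 profiles: 108 have a profitable deviation, 517 do not.)

108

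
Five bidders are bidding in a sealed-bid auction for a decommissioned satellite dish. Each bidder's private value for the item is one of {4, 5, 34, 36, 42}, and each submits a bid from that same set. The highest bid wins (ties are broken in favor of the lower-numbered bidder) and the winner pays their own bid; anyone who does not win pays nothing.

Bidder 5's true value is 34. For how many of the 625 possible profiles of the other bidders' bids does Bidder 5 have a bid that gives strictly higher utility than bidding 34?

Others bid (4, 4, 4, 4): truth gives 0; bid 5 gives 29 > 0. Violating.
Others bid (4, 4, 4, 5): truth gives 0; no alternative beats it.
Others bid (4, 4, 4, 34): truth gives 0; no alternative beats it.
(Checking all 625 profiles: 1 has a profitable deviation, 624 do not.)

1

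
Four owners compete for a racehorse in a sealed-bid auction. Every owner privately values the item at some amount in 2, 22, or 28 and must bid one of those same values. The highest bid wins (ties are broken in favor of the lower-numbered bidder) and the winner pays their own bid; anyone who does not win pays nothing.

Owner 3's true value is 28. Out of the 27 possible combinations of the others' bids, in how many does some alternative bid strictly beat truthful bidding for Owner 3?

Others bid (2, 2, 2): truth gives 0; bid 22 gives 6 > 0. Violating.
Others bid (2, 2, 22): truth gives 0; bid 22 gives 6 > 0. Violating.
Others bid (2, 2, 28): truth gives 0; no alternative beats it.
Others bid (2, 22, 2): truth gives 0; no alternative beats it.
(Checking all 27 profiles: 2 have a profitable deviation, 25 do not.)

2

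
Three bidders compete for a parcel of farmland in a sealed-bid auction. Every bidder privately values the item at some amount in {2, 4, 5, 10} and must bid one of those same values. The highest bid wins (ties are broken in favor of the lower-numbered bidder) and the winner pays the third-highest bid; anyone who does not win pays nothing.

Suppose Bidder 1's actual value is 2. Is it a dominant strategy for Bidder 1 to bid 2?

Yes

Check each profile of the others' bids and compare truth against every alternative bid.
Others bid (4, 4): truth gives 0, best alternative gives -2.
Others bid (2, 2): truth gives 0, best alternative gives 0.
Others bid (2, 4): truth gives 0, best alternative gives 0.
Others bid (2, 5): truth gives 0, best alternative gives 0.
Others bid (2, 10): truth gives 0, best alternative gives 0.
Others bid (4, 2): truth gives 0, best alternative gives 0.
(Remaining 10 profiles checked similarly; truth is weakly best in each.)
In every case the truthful bid is at least as good as any alternative, so it is a dominant strategy.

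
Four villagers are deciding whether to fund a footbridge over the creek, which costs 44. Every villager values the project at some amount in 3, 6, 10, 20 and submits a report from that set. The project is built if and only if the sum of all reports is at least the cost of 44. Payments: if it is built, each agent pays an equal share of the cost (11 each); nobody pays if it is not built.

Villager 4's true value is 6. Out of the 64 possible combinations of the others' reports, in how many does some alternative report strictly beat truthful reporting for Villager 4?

Others report (10, 10, 20): truth gives -5; report 3 gives 0 > -5. Violating.
Others report (10, 20, 10): truth gives -5; report 3 gives 0 > -5. Violating.
Others report (20, 10, 10): truth gives -5; report 3 gives 0 > -5. Violating.
Others report (3, 3, 3): truth gives 0; no alternative beats it.
Others report (3, 3, 6): truth gives 0; no alternative beats it.
(Checking all 64 profiles: 3 have a profitable deviation, 61 do not.)

3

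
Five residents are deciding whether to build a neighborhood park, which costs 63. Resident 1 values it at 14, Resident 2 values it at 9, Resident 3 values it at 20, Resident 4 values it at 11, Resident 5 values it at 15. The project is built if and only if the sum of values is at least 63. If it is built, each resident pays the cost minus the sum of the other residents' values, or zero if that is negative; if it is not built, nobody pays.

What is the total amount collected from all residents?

39

Total value 69 ≥ cost 63, so it is built.
Resident 1: others sum to 55; max(0, 63 - 55) = 8.
Resident 2: others sum to 60; max(0, 63 - 60) = 3.
Resident 3: others sum to 49; max(0, 63 - 49) = 14.
Resident 4: others sum to 58; max(0, 63 - 58) = 5.
Resident 5: others sum to 54; max(0, 63 - 54) = 9.
Total collected = 8 + 3 + 14 + 5 + 9 = 39.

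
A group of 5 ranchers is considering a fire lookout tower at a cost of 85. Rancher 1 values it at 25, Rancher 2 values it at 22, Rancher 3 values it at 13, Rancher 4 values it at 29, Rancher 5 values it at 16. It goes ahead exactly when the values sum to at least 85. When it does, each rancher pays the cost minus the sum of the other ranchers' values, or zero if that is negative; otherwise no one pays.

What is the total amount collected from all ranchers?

16

Total value 105 ≥ cost 85, so it is built.
Rancher 1: others sum to 80; max(0, 85 - 80) = 5.
Rancher 2: others sum to 83; max(0, 85 - 83) = 2.
Rancher 3: others sum to 92; max(0, 85 - 92) = 0.
Rancher 4: others sum to 76; max(0, 85 - 76) = 9.
Rancher 5: others sum to 89; max(0, 85 - 89) = 0.
Total collected = 5 + 2 + 0 + 9 + 0 = 16.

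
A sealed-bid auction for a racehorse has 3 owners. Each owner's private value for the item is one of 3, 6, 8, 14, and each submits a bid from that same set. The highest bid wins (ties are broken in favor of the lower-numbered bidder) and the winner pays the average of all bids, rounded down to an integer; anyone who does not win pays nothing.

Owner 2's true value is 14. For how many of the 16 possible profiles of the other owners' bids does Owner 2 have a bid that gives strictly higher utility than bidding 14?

6

Others bid (3, 3): truth gives 8; bid 6 gives 10 > 8. Violating.
Others bid (3, 6): truth gives 7; bid 6 gives 9 > 7. Violating.
Others bid (3, 8): truth gives 6; bid 8 gives 8 > 6. Violating.
Others bid (6, 3): truth gives 7; bid 8 gives 9 > 7. Violating.
Others bid (3, 14): truth gives 4; no alternative beats it.
Others bid (6, 14): truth gives 3; no alternative beats it.
(Checking all 16 profiles: 6 have a profitable deviation, 10 do not.)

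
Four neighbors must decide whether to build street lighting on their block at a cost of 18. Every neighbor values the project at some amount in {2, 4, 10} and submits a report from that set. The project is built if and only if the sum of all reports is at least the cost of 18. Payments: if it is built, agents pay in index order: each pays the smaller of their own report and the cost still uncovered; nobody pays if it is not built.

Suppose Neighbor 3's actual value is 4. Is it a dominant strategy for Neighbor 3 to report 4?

Consider the case where Neighbor 1 reports 2, Neighbor 2 reports 4 and Neighbor 4 reports 10.
Truthful report 4: project built, pays 4, utility 4 - 4 = 0.
Report 2 instead: project built, pays 2, utility 4 - 2 = 2.
Since 2 > 0, reporting 2 is strictly better here, so truthful reporting is not dominant.

No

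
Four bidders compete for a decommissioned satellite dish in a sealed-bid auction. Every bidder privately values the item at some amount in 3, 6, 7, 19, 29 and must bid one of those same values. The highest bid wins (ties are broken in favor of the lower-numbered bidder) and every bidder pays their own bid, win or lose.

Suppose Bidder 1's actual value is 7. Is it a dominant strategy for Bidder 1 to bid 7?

No

Consider the case where Bidder 2 bids 3, Bidder 3 bids 3 and Bidder 4 bids 3.
Truthful bid 7: wins, pays 7, utility 7 - 7 = 0.
Bid 3 instead: wins, pays 3, utility 7 - 3 = 4.
Since 4 > 0, bidding 3 is strictly better here, so truthful bidding is not dominant.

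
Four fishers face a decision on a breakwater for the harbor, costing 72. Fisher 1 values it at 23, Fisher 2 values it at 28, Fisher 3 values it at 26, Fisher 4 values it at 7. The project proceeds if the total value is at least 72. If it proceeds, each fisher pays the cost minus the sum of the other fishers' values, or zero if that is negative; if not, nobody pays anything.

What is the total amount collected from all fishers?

Total value 84 ≥ cost 72, so it is built.
Fisher 1: others sum to 61; max(0, 72 - 61) = 11.
Fisher 2: others sum to 56; max(0, 72 - 56) = 16.
Fisher 3: others sum to 58; max(0, 72 - 58) = 14.
Fisher 4: others sum to 77; max(0, 72 - 77) = 0.
Total collected = 11 + 16 + 14 + 0 = 41.

41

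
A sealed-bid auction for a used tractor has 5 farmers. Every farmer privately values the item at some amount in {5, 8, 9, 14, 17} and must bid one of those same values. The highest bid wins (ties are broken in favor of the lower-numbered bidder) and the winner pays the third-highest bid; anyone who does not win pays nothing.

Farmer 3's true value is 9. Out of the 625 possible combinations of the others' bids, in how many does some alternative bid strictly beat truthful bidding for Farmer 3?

64

Others bid (5, 5, 5, 14): truth gives 0; bid 14 gives 4 > 0. Violating.
Others bid (5, 5, 5, 17): truth gives 0; bid 17 gives 4 > 0. Violating.
Others bid (5, 5, 8, 14): truth gives 0; bid 14 gives 1 > 0. Violating.
Others bid (5, 5, 8, 17): truth gives 0; bid 17 gives 1 > 0. Violating.
Others bid (5, 5, 5, 5): truth gives 4; no alternative beats it.
Others bid (5, 5, 5, 8): truth gives 4; no alternative beats it.
(Checking all 625 profiles: 64 have a profitable deviation, 561 do not.)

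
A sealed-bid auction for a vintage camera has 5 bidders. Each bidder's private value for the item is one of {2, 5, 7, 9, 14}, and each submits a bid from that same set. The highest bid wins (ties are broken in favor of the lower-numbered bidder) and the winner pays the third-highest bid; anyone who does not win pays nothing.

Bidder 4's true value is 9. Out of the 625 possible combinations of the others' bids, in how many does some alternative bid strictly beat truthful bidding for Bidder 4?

Others bid (2, 2, 2, 14): truth gives 0; bid 14 gives 7 > 0. Violating.
Others bid (2, 2, 5, 14): truth gives 0; bid 14 gives 4 > 0. Violating.
Others bid (2, 2, 7, 14): truth gives 0; bid 14 gives 2 > 0. Violating.
Others bid (2, 2, 9, 2): truth gives 0; bid 14 gives 7 > 0. Violating.
Others bid (2, 2, 2, 2): truth gives 7; no alternative beats it.
Others bid (2, 2, 2, 5): truth gives 7; no alternative beats it.
(Checking all 625 profiles: 108 have a profitable deviation, 517 do not.)

108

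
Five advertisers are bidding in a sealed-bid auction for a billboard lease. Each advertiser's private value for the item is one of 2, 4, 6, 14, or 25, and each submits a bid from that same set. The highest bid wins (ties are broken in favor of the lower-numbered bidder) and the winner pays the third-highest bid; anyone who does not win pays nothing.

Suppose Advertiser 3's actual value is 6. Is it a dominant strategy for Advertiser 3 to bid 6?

Consider the case where Advertiser 1 bids 2, Advertiser 2 bids 2, Advertiser 4 bids 2 and Advertiser 5 bids 14.
Truthful bid 6: loses, pays 0, utility 0.
Bid 14 instead: wins, pays 2, utility 6 - 2 = 4.
Since 4 > 0, bidding 14 is strictly better here, so truthful bidding is not dominant.

No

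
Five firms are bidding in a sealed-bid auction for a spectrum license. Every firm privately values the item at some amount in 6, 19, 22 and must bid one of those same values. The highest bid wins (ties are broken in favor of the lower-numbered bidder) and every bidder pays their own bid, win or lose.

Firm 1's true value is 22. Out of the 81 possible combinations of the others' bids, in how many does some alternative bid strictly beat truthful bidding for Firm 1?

Others bid (6, 6, 6, 6): truth gives 0; bid 6 gives 16 > 0. Violating.
Others bid (6, 6, 6, 19): truth gives 0; bid 19 gives 3 > 0. Violating.
Others bid (6, 6, 19, 6): truth gives 0; bid 19 gives 3 > 0. Violating.
Others bid (6, 6, 19, 19): truth gives 0; bid 19 gives 3 > 0. Violating.
Others bid (6, 6, 6, 22): truth gives 0; no alternative beats it.
Others bid (6, 6, 19, 22): truth gives 0; no alternative beats it.
(Checking all 81 profiles: 16 have a profitable deviation, 65 do not.)

16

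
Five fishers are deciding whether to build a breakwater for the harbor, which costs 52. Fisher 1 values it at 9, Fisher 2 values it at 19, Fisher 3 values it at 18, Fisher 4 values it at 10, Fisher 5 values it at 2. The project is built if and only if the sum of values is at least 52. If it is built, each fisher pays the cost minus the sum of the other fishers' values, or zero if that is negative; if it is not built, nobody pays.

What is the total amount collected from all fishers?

32

Total value 58 ≥ cost 52, so it is built.
Fisher 1: others sum to 49; max(0, 52 - 49) = 3.
Fisher 2: others sum to 39; max(0, 52 - 39) = 13.
Fisher 3: others sum to 40; max(0, 52 - 40) = 12.
Fisher 4: others sum to 48; max(0, 52 - 48) = 4.
Fisher 5: others sum to 56; max(0, 52 - 56) = 0.
Total collected = 3 + 13 + 12 + 4 + 0 = 32.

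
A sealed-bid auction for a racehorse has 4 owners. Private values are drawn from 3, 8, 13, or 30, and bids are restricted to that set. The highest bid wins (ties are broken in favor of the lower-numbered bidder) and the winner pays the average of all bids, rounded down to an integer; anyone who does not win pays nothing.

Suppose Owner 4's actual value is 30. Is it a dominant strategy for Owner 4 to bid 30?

Consider the case where Owner 1 bids 3, Owner 2 bids 3 and Owner 3 bids 3.
Truthful bid 30: wins, pays 9, utility 30 - 9 = 21.
Bid 8 instead: wins, pays 4, utility 30 - 4 = 26.
Since 26 > 21, bidding 8 is strictly better here, so truthful bidding is not dominant.

No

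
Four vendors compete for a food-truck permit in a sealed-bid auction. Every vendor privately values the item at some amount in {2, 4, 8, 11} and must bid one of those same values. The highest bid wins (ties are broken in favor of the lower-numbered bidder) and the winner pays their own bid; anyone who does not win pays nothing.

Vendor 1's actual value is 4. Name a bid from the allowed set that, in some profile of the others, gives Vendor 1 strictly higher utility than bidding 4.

Suppose Vendor 2 bids 2, Vendor 3 bids 2 and Vendor 4 bids 2.
Bid 4: wins, pays 4, utility 4 - 4 = 0.
Bid 2: wins, pays 2, utility 4 - 2 = 2.
So bidding 2 beats truth here (2 > 0).

2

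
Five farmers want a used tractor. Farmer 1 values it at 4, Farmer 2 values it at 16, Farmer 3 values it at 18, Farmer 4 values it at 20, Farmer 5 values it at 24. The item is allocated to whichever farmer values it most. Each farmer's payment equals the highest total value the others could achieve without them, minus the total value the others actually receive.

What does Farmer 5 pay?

20

Farmer 5 has the highest value and receives the item.
Without Farmer 5, the item would go to the next-highest value, 20, so the others could achieve 20.
With Farmer 5 present and winning, the others receive nothing, so their total is 0.
Payment = 20 - 0 = 20.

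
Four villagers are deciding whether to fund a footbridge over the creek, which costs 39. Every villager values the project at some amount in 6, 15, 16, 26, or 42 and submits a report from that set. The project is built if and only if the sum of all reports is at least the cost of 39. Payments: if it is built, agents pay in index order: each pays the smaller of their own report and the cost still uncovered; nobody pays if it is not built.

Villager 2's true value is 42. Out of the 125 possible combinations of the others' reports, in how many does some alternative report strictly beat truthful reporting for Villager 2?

Others report (6, 6, 6): truth gives 9; report 26 gives 16 > 9. Violating.
Others report (6, 6, 15): truth gives 9; report 15 gives 27 > 9. Violating.
Others report (6, 6, 16): truth gives 9; report 15 gives 27 > 9. Violating.
Others report (6, 6, 26): truth gives 9; report 6 gives 36 > 9. Violating.
Others report (42, 6, 6): truth gives 42; no alternative beats it.
Others report (42, 6, 15): truth gives 42; no alternative beats it.
(Checking all 125 profiles: 100 have a profitable deviation, 25 do not.)

100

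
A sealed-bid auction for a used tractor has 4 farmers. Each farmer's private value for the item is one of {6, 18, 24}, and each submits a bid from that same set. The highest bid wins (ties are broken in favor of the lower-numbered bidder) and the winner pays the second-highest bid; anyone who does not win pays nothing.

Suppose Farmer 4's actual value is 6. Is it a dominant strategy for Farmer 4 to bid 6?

Check each profile of the others' bids and compare truth against every alternative bid.
Others bid (6, 6, 6): truth gives 0, best alternative gives 0.
Others bid (6, 6, 18): truth gives 0, best alternative gives 0.
Others bid (6, 6, 24): truth gives 0, best alternative gives 0.
Others bid (6, 18, 6): truth gives 0, best alternative gives 0.
Others bid (6, 18, 18): truth gives 0, best alternative gives 0.
Others bid (6, 18, 24): truth gives 0, best alternative gives 0.
(Remaining 21 profiles checked similarly; truth is weakly best in each.)
In every case the truthful bid is at least as good as any alternative, so it is a dominant strategy.

Yes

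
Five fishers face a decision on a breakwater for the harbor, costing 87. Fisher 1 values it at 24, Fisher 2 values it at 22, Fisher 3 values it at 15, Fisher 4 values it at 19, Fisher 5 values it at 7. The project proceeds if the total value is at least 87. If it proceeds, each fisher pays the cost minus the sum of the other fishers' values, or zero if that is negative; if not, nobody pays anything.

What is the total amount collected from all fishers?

Total value 87 ≥ cost 87, so it is built.
Fisher 1: others sum to 63; max(0, 87 - 63) = 24.
Fisher 2: others sum to 65; max(0, 87 - 65) = 22.
Fisher 3: others sum to 72; max(0, 87 - 72) = 15.
Fisher 4: others sum to 68; max(0, 87 - 68) = 19.
Fisher 5: others sum to 80; max(0, 87 - 80) = 7.
Total collected = 24 + 22 + 15 + 19 + 7 = 87.

87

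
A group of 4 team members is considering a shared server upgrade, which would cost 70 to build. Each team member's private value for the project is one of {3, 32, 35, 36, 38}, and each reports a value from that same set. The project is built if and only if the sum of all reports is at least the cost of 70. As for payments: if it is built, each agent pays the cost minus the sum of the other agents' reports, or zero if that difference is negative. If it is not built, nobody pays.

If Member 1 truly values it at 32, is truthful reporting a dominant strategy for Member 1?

Check each profile of the others' reports and compare truth against every alternative report.
Others report (3, 32, 35): truth gives 32, best alternative gives 32.
Others report (3, 32, 36): truth gives 32, best alternative gives 32.
Others report (3, 32, 38): truth gives 32, best alternative gives 32.
Others report (3, 35, 32): truth gives 32, best alternative gives 32.
Others report (3, 35, 35): truth gives 32, best alternative gives 32.
Others report (3, 35, 36): truth gives 32, best alternative gives 32.
(Remaining 119 profiles checked similarly; truth is weakly best in each.)
In every case the truthful report is at least as good as any alternative, so it is a dominant strategy.

Yes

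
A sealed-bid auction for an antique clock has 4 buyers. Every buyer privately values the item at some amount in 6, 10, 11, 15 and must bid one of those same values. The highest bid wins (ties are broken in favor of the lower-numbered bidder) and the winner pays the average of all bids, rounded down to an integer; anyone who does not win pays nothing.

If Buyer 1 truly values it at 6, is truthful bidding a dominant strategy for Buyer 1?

Check each profile of the others' bids and compare truth against every alternative bid.
Others bid (10, 10, 10): truth gives 0, best alternative gives -4.
Others bid (6, 10, 10): truth gives 0, best alternative gives -3.
Others bid (10, 6, 10): truth gives 0, best alternative gives -3.
Others bid (10, 10, 6): truth gives 0, best alternative gives -3.
Others bid (6, 6, 10): truth gives 0, best alternative gives -2.
Others bid (6, 10, 6): truth gives 0, best alternative gives -2.
(Remaining 58 profiles checked similarly; truth is weakly best in each.)
In every case the truthful bid is at least as good as any alternative, so it is a dominant strategy.

Yes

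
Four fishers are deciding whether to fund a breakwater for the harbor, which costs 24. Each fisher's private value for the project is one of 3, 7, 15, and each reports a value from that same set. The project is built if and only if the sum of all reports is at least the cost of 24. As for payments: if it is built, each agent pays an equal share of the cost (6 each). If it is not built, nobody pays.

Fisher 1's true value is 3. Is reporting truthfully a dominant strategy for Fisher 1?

Yes

Check each profile of the others' reports and compare truth against every alternative report.
Others report (3, 7, 7): truth gives 0, best alternative gives -3.
Others report (7, 3, 7): truth gives 0, best alternative gives -3.
Others report (7, 7, 3): truth gives 0, best alternative gives -3.
Others report (3, 3, 15): truth gives -3, best alternative gives -3.
Others report (3, 7, 15): truth gives -3, best alternative gives -3.
Others report (3, 15, 3): truth gives -3, best alternative gives -3.
(Remaining 21 profiles checked similarly; truth is weakly best in each.)
In every case the truthful report is at least as good as any alternative, so it is a dominant strategy.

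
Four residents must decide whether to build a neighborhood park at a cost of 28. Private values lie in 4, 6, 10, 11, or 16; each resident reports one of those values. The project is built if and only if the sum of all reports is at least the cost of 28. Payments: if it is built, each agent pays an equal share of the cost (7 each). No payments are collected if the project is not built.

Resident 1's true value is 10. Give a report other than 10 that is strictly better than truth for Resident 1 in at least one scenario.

16

Suppose Resident 2 reports 4, Resident 3 reports 4 and Resident 4 reports 4.
Report 10: project not built, utility 0.
Report 16: project built, pays 7, utility 10 - 7 = 3.
So reporting 16 beats truth here (3 > 0).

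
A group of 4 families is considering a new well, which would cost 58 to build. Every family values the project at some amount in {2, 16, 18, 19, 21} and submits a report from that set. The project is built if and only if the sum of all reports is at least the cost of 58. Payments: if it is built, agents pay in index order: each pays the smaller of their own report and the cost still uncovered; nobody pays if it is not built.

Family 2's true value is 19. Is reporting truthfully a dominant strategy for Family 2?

No

Consider the case where Family 1 reports 2, Family 3 reports 18 and Family 4 reports 21.
Truthful report 19: project built, pays 19, utility 19 - 19 = 0.
Report 18 instead: project built, pays 18, utility 19 - 18 = 1.
Since 1 > 0, reporting 18 is strictly better here, so truthful reporting is not dominant.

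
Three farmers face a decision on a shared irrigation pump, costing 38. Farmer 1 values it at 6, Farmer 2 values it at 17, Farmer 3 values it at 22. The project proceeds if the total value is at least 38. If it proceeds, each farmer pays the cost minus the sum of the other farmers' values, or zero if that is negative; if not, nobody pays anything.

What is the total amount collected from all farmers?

Total value 45 ≥ cost 38, so it is built.
Farmer 1: others sum to 39; max(0, 38 - 39) = 0.
Farmer 2: others sum to 28; max(0, 38 - 28) = 10.
Farmer 3: others sum to 23; max(0, 38 - 23) = 15.
Total collected = 0 + 10 + 15 = 25.

25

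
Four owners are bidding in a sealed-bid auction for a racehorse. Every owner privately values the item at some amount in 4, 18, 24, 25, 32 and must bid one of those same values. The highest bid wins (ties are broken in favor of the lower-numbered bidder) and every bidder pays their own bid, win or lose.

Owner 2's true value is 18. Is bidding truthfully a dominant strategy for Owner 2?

No

Consider the case where Owner 1 bids 4, Owner 3 bids 4 and Owner 4 bids 24.
Truthful bid 18: loses but pays 18, utility -18.
Bid 4 instead: loses but pays 4, utility -4.
Since -4 > -18, bidding 4 is strictly better here, so truthful bidding is not dominant.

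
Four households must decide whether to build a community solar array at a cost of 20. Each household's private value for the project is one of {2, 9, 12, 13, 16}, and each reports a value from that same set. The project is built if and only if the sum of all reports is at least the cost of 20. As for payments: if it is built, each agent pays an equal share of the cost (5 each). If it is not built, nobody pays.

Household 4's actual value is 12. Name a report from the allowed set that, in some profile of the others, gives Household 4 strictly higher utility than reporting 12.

16

Suppose Household 1 reports 2, Household 2 reports 2 and Household 3 reports 2.
Report 12: project not built, utility 0.
Report 16: project built, pays 5, utility 12 - 5 = 7.
So reporting 16 beats truth here (7 > 0).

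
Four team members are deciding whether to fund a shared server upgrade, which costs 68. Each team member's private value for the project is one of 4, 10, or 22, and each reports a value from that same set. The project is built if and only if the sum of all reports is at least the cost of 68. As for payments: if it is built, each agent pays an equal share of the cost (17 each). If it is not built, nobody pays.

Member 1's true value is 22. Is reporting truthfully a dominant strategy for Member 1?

Yes

Check each profile of the others' reports and compare truth against every alternative report.
Others report (4, 22, 22): truth gives 5, best alternative gives 0.
Others report (10, 22, 22): truth gives 5, best alternative gives 0.
Others report (22, 4, 22): truth gives 5, best alternative gives 0.
Others report (22, 10, 22): truth gives 5, best alternative gives 0.
Others report (22, 22, 4): truth gives 5, best alternative gives 0.
Others report (22, 22, 10): truth gives 5, best alternative gives 0.
(Remaining 21 profiles checked similarly; truth is weakly best in each.)
In every case the truthful report is at least as good as any alternative, so it is a dominant strategy.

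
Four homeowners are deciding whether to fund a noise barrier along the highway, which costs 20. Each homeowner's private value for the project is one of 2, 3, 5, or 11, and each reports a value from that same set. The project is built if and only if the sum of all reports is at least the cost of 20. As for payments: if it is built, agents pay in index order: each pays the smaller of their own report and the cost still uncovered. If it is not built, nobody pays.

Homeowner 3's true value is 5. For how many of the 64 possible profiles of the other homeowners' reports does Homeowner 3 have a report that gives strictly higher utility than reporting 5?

24

Others report (2, 5, 11): truth gives 0; report 2 gives 3 > 0. Violating.
Others report (2, 11, 5): truth gives 0; report 2 gives 3 > 0. Violating.
Others report (2, 11, 11): truth gives 0; report 2 gives 3 > 0. Violating.
Others report (3, 3, 11): truth gives 0; report 3 gives 2 > 0. Violating.
Others report (2, 2, 2): truth gives 0; no alternative beats it.
Others report (2, 2, 3): truth gives 0; no alternative beats it.
(Checking all 64 profiles: 24 have a profitable deviation, 40 do not.)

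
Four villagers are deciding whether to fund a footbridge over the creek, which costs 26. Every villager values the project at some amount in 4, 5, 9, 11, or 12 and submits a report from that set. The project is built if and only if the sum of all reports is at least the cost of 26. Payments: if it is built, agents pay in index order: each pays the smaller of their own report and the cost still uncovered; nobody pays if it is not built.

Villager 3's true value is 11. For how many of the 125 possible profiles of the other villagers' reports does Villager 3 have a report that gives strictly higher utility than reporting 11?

97

Others report (4, 4, 9): truth gives 0; report 9 gives 2 > 0. Violating.
Others report (4, 4, 11): truth gives 0; report 9 gives 2 > 0. Violating.
Others report (4, 4, 12): truth gives 0; report 9 gives 2 > 0. Violating.
Others report (4, 5, 9): truth gives 0; report 9 gives 2 > 0. Violating.
Others report (4, 4, 4): truth gives 0; no alternative beats it.
Others report (4, 4, 5): truth gives 0; no alternative beats it.
(Checking all 125 profiles: 97 have a profitable deviation, 28 do not.)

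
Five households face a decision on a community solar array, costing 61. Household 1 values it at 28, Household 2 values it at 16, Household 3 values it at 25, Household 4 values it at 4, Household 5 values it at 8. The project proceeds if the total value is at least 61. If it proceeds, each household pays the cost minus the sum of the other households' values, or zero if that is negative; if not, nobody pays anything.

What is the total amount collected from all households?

Total value 81 ≥ cost 61, so it is built.
Household 1: others sum to 53; max(0, 61 - 53) = 8.
Household 2: others sum to 65; max(0, 61 - 65) = 0.
Household 3: others sum to 56; max(0, 61 - 56) = 5.
Household 4: others sum to 77; max(0, 61 - 77) = 0.
Household 5: others sum to 73; max(0, 61 - 73) = 0.
Total collected = 8 + 0 + 5 + 0 + 0 = 13.

13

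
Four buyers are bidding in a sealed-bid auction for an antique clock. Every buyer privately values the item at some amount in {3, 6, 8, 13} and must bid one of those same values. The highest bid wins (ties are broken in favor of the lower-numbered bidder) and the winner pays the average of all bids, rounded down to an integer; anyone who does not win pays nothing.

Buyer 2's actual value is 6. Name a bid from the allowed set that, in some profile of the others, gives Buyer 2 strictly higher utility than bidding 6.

8

Suppose Buyer 1 bids 3, Buyer 3 bids 3 and Buyer 4 bids 8.
Bid 6: loses, pays 0, utility 0.
Bid 8: wins, pays 5, utility 6 - 5 = 1.
So bidding 8 beats truth here (1 > 0).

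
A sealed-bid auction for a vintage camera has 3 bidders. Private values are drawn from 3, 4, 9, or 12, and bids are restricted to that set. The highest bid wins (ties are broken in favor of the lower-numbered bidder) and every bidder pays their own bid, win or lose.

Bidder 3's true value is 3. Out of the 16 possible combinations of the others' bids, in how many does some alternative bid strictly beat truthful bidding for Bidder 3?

1

Others bid (3, 3): truth gives -3; bid 4 gives -1 > -3. Violating.
Others bid (3, 4): truth gives -3; no alternative beats it.
Others bid (3, 9): truth gives -3; no alternative beats it.
(Checking all 16 profiles: 1 has a profitable deviation, 15 do not.)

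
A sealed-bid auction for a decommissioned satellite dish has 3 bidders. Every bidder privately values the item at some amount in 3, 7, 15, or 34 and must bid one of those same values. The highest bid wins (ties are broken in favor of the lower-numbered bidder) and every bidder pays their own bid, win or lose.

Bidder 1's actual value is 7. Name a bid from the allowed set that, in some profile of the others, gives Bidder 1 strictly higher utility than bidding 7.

3

Suppose Bidder 2 bids 3 and Bidder 3 bids 3.
Bid 7: wins, pays 7, utility 7 - 7 = 0.
Bid 3: wins, pays 3, utility 7 - 3 = 4.
So bidding 3 beats truth here (4 > 0).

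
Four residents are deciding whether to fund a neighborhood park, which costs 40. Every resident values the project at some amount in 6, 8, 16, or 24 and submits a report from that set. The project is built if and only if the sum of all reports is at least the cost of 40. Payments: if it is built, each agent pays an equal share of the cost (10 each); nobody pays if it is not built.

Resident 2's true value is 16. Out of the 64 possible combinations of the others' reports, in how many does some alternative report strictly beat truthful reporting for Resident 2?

Others report (6, 6, 6): truth gives 0; report 24 gives 6 > 0. Violating.
Others report (6, 6, 8): truth gives 0; report 24 gives 6 > 0. Violating.
Others report (6, 8, 6): truth gives 0; report 24 gives 6 > 0. Violating.
Others report (6, 8, 8): truth gives 0; report 24 gives 6 > 0. Violating.
Others report (6, 6, 16): truth gives 6; no alternative beats it.
Others report (6, 6, 24): truth gives 6; no alternative beats it.
(Checking all 64 profiles: 7 have a profitable deviation, 57 do not.)

7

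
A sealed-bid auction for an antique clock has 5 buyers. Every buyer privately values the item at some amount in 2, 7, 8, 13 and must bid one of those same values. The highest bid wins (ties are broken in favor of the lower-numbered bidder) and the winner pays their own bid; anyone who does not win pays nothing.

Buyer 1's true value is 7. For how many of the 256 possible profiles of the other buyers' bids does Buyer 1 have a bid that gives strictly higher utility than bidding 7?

1

Others bid (2, 2, 2, 2): truth gives 0; bid 2 gives 5 > 0. Violating.
Others bid (2, 2, 2, 7): truth gives 0; no alternative beats it.
Others bid (2, 2, 2, 8): truth gives 0; no alternative beats it.
(Checking all 256 profiles: 1 has a profitable deviation, 255 do not.)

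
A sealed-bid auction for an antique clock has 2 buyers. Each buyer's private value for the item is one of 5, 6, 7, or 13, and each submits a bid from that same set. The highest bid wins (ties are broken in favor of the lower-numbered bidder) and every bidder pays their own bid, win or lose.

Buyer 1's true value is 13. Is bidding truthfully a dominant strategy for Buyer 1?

No

Consider the case where Buyer 2 bids 5.
Truthful bid 13: wins, pays 13, utility 13 - 13 = 0.
Bid 5 instead: wins, pays 5, utility 13 - 5 = 8.
Since 8 > 0, bidding 5 is strictly better here, so truthful bidding is not dominant.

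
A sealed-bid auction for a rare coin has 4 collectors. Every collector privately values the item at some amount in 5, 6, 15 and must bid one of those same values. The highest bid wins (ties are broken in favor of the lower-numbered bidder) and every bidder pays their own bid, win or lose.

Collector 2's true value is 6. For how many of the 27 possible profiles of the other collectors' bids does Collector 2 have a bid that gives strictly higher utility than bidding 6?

23

Others bid (5, 5, 15): truth gives -6; bid 5 gives -5 > -6. Violating.
Others bid (5, 6, 15): truth gives -6; bid 5 gives -5 > -6. Violating.
Others bid (5, 15, 5): truth gives -6; bid 5 gives -5 > -6. Violating.
Others bid (5, 15, 6): truth gives -6; bid 5 gives -5 > -6. Violating.
Others bid (5, 5, 5): truth gives 0; no alternative beats it.
Others bid (5, 5, 6): truth gives 0; no alternative beats it.
(Checking all 27 profiles: 23 have a profitable deviation, 4 do not.)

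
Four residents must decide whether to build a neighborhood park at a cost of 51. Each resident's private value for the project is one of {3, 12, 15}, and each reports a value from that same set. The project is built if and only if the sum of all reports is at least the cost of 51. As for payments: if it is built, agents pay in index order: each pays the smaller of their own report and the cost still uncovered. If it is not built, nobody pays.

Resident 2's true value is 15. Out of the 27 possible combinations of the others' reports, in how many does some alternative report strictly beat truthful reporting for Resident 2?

Others report (12, 12, 15): truth gives 0; report 12 gives 3 > 0. Violating.
Others report (12, 15, 12): truth gives 0; report 12 gives 3 > 0. Violating.
Others report (12, 15, 15): truth gives 0; report 12 gives 3 > 0. Violating.
Others report (15, 12, 12): truth gives 0; report 12 gives 3 > 0. Violating.
Others report (3, 3, 3): truth gives 0; no alternative beats it.
Others report (3, 3, 12): truth gives 0; no alternative beats it.
(Checking all 27 profiles: 7 have a profitable deviation, 20 do not.)

7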